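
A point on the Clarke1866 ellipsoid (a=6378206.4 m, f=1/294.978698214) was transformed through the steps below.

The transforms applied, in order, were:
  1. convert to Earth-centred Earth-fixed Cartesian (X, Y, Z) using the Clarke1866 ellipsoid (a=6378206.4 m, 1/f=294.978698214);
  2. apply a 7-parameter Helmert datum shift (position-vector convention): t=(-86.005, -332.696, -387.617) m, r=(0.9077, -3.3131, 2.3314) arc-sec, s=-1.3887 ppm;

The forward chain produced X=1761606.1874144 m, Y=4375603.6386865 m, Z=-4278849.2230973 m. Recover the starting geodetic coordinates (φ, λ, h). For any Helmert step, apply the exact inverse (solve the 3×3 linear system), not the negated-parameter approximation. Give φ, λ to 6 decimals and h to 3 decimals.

φ=-42.401794°, λ=68.070999°, h=74.906 m

start: X=1761606.1874, Y=4375603.6387, Z=-4278849.2231 m
→ Helmert⁻¹: X=1761675.3764, Y=4375903.6712, Z=-4278515.1011
→ geod (Bowring, a=6378206.400): φ=-42.40179400°, λ=68.07099900°, h=74.9060 m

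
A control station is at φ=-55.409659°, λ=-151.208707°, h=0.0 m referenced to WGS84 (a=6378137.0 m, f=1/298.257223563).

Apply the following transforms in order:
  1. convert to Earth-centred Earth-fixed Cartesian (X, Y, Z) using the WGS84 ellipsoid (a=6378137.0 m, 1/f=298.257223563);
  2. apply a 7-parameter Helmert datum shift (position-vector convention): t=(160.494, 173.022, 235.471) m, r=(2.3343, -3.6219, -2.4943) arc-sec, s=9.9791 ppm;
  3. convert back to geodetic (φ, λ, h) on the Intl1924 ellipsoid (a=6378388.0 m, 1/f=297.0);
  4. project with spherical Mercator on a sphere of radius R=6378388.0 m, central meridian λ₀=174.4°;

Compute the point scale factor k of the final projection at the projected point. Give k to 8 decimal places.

1.76158590

start: φ=-55.409659°, λ=-151.208707°, h=0.000 m
→ ECEF (a=6378137.000, f=1/298.257223563): X=-3180506.9329, Y=-1747869.1305, Z=-5227408.4030
→ Helmert 7p (PV): X=-3180307.5228, Y=-1747615.9302, Z=-5227300.7263
→ geod (Bowring, a=6378388.000): φ=-55.41207197°, λ=-151.21069420°, h=-446.2231 m
→ into merc (λ₀=174.4°): φ=-55.41207197°, λ−λ₀=34.38930580°
scale k = 1.76158590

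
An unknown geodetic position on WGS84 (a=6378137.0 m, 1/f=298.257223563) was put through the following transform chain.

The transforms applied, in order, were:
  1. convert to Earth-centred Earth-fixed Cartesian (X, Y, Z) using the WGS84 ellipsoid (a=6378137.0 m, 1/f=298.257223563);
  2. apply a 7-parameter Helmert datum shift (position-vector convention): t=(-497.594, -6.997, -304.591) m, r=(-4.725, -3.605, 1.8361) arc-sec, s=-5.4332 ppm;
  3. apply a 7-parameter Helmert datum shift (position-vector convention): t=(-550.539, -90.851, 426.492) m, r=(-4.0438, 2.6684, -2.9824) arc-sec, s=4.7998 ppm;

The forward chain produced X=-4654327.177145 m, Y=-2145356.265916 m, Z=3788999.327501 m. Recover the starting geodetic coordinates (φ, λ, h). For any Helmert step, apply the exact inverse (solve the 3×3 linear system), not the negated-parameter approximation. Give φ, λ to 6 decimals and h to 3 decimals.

start: X=-4654327.1771, Y=-2145356.2659, Z=3788999.3275 m
→ Helmert⁻¹: X=-4653772.2909, Y=-2145396.6796, Z=3788452.3861
→ Helmert⁻¹: X=-4653252.8582, Y=-2145446.7093, Z=3788809.7430
→ geod (Bowring, a=6378137.000): φ=36.66404400°, λ=-155.24728100°, h=2105.6990 m

φ=36.664044°, λ=-155.247281°, h=2105.699 m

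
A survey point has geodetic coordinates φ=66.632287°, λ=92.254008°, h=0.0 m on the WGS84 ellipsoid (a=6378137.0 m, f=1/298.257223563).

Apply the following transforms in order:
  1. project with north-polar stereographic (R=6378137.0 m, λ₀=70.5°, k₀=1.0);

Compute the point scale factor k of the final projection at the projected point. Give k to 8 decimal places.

1.04276468

start: φ=66.632287°, λ=92.254008°, h=0.000 m
→ into stereo (λ₀=70.5°): φ=66.63228700°, λ−λ₀=21.75400800°
scale k = 1.04276468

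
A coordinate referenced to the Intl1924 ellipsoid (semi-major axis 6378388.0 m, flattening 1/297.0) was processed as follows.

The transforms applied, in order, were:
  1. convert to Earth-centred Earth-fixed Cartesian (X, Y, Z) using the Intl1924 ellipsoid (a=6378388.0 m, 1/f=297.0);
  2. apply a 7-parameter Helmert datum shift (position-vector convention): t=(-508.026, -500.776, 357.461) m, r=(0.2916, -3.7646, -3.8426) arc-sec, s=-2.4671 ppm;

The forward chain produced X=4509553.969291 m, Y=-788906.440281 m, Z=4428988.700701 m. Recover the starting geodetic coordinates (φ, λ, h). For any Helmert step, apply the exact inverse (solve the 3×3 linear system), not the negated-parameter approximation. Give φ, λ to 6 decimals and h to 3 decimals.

start: X=4509553.9693, Y=-788906.4403, Z=4428988.7007 m
→ Helmert⁻¹: X=4510168.6350, Y=-788317.3267, Z=4428560.9636
→ geod (Bowring, a=6378388.000): φ=44.23911600°, λ=-9.91438500°, h=1887.5750 m

φ=44.239116°, λ=-9.914385°, h=1887.575 m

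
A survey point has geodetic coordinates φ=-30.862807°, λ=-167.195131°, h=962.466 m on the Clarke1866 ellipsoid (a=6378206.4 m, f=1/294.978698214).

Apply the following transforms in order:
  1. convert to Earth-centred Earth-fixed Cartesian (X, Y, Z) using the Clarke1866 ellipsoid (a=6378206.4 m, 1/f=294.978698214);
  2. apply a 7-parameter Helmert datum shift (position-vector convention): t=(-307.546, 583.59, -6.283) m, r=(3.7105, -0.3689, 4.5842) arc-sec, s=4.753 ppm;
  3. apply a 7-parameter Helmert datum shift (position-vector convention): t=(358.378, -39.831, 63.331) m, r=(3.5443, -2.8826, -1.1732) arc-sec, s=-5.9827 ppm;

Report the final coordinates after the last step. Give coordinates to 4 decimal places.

X=-5344316.7744 m, Y=-1214134.5709 m, Z=-3253229.9746 m

start: φ=-30.862807°, λ=-167.195131°, h=962.466 m
→ ECEF (a=6378206.400, f=1/294.978698214): X=-5344445.5534, Y=-1214705.8625, Z=-3253164.0562
→ Helmert 7p (PV): X=-5344745.6865, Y=-1214188.3044, Z=-3253217.2114
→ Helmert 7p (PV): X=-5344316.7744, Y=-1214134.5709, Z=-3253229.9746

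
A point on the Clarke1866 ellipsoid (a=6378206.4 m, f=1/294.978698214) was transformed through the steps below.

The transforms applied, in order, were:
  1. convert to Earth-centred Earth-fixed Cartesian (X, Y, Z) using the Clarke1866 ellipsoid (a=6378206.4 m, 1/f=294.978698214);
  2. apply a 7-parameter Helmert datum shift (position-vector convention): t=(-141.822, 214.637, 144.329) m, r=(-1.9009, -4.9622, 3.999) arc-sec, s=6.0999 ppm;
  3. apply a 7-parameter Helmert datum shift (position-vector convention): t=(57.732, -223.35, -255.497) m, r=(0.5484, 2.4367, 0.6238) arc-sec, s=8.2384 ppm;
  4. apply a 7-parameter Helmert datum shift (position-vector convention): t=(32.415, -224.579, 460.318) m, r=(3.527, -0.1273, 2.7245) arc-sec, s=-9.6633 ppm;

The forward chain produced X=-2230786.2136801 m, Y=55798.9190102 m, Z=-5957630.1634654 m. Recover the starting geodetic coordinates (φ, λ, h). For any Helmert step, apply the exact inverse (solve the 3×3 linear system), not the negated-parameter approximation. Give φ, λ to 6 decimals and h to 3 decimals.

φ=-69.594311°, λ=178.560752°, h=2878.848 m

start: X=-2230786.2137, Y=55798.9190, Z=-5957630.1635 m
→ Helmert⁻¹: X=-2230843.1241, Y=55951.6254, Z=-5958147.6368
→ Helmert⁻¹: X=-2230811.9243, Y=56165.4189, Z=-5957869.5596
→ Helmert⁻¹: X=-2230798.7412, Y=56048.5978, Z=-5957923.3617
→ geod (Bowring, a=6378206.400): φ=-69.59431100°, λ=178.56075200°, h=2878.8480 m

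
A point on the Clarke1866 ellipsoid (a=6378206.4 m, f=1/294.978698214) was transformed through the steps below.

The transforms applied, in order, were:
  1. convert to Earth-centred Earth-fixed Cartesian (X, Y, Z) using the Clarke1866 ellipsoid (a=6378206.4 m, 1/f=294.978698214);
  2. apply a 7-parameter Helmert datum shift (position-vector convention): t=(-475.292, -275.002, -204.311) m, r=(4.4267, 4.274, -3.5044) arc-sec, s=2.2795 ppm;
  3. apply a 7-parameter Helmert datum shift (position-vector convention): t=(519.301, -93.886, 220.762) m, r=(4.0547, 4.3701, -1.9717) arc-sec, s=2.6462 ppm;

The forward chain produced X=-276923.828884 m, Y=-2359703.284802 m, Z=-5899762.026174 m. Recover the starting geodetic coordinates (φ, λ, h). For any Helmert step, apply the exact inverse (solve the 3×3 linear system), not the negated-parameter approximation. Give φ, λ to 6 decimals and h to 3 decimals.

start: X=-276923.8289, Y=-2359703.2848, Z=-5899762.0262 m
→ Helmert⁻¹: X=-277294.8381, Y=-2359721.7847, Z=-5899926.6639
→ Helmert⁻¹: X=-276656.5799, Y=-2359572.7189, Z=-5899663.9977
→ geod (Bowring, a=6378206.400): φ=-68.20033900°, λ=-96.68731700°, h=456.1680 m

φ=-68.200339°, λ=-96.687317°, h=456.168 m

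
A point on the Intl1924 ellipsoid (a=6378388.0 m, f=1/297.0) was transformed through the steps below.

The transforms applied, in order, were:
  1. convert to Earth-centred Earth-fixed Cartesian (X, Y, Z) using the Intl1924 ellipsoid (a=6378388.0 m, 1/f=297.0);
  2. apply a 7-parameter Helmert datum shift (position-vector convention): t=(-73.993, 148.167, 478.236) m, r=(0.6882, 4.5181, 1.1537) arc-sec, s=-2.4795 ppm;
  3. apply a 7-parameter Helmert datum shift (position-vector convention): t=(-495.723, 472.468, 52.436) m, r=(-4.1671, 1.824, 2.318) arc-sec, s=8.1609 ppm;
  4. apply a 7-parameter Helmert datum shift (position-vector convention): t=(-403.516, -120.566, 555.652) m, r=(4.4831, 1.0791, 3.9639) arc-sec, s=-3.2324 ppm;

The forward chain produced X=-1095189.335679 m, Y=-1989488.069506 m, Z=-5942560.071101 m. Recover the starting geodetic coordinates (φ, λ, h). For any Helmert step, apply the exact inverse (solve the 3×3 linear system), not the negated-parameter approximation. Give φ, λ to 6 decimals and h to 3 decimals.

φ=-69.218073°, λ=-118.801648°, h=3075.781 m

start: X=-1095189.3357, Y=-1989488.0695, Z=-5942560.0711 m
→ Helmert⁻¹: X=-1094796.4994, Y=-1989482.0660, Z=-5943097.4205
→ Helmert⁻¹: X=-1094261.6521, Y=-1989805.9295, Z=-5943151.2314
→ Helmert⁻¹: X=-1094071.3105, Y=-1989972.7421, Z=-5943661.5301
→ geod (Bowring, a=6378388.000): φ=-69.21807300°, λ=-118.80164800°, h=3075.7810 m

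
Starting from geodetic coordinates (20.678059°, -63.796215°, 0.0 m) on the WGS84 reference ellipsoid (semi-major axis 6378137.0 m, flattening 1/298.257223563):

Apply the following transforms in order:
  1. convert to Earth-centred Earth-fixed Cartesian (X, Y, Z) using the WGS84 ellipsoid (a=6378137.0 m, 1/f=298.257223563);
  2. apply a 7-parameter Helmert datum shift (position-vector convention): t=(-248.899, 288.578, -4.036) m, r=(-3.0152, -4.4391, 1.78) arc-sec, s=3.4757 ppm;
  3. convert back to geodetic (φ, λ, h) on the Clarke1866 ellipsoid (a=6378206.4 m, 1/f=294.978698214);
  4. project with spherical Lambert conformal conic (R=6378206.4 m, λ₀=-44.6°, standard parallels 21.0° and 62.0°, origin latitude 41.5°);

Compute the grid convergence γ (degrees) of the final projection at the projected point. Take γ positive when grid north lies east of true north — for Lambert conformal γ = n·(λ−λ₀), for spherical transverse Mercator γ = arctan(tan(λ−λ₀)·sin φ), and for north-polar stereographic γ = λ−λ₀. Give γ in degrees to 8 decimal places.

start: φ=20.678059°, λ=-63.796215°, h=0.000 m
→ ECEF (a=6378137.000, f=1/298.257223563): X=2636031.2795, Y=-5356229.7027, Z=2238083.0659
→ Helmert 7p (PV): X=2635789.5985, Y=-5355904.2766, Z=2238221.8382
→ geod (Bowring, a=6378206.400): φ=20.68192003°, λ=-63.79691708°, h=-363.8194 m
→ into lcc (λ₀=-44.6°): φ=20.68192003°, λ−λ₀=-19.19691708°
convergence γ = -13.01447055°

-13.01447055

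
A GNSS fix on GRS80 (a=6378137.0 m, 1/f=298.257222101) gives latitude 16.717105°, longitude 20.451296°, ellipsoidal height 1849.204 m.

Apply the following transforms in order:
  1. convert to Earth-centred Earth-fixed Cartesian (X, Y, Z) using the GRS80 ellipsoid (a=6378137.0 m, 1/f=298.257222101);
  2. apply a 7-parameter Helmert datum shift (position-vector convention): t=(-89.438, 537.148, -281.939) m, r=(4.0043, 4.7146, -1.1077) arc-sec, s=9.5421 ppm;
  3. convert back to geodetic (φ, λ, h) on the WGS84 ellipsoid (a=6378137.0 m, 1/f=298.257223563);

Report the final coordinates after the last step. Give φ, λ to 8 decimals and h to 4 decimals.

start: φ=16.717105°, λ=20.451296°, h=1849.204 m
→ ECEF (a=6378137.000, f=1/298.257222101): X=5726794.5424, Y=2135613.9682, Z=1823403.4847
→ Helmert 7p (PV): X=5726812.8970, Y=2136105.3409, Z=1823049.5060
→ geod (Bowring, a=6378137.000): φ=16.71355164°, λ=20.45555166°, h=1928.3173 m

φ=16.71355164°, λ=20.45555166°, h=1928.3173 m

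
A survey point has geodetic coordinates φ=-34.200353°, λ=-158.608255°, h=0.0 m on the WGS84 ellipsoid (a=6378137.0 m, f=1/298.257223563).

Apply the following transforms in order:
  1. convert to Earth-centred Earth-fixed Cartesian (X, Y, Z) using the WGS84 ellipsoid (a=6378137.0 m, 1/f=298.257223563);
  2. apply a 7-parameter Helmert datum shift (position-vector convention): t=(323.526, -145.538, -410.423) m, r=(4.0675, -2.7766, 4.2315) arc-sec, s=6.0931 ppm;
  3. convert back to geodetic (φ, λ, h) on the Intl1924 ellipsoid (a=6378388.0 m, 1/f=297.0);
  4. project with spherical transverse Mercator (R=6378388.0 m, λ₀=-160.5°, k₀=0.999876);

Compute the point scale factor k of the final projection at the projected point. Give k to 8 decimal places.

start: φ=-34.200353°, λ=-158.608255°, h=0.000 m
→ ECEF (a=6378137.000, f=1/298.257223563): X=-4916995.8540, Y=-1926132.4230, Z=-3564849.3252
→ Helmert 7p (PV): X=-4916614.7852, Y=-1926320.2708, Z=-3565385.6421
→ geod (Bowring, a=6378388.000): φ=-34.20656744°, λ=-158.60484907°, h=-157.4887 m
→ into tm (λ₀=-160.5°): φ=-34.20656744°, λ−λ₀=1.89515093°
scale k = 1.00025017

1.00025017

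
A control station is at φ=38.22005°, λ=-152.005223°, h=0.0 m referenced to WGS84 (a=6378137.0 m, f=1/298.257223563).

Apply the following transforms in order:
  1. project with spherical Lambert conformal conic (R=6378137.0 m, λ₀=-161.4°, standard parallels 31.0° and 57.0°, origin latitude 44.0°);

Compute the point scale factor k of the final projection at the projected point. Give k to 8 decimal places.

start: φ=38.220050°, λ=-152.005223°, h=0.000 m
→ into lcc (λ₀=-161.4°): φ=38.22005000°, λ−λ₀=9.39477700°
scale k = 0.97989830

0.97989830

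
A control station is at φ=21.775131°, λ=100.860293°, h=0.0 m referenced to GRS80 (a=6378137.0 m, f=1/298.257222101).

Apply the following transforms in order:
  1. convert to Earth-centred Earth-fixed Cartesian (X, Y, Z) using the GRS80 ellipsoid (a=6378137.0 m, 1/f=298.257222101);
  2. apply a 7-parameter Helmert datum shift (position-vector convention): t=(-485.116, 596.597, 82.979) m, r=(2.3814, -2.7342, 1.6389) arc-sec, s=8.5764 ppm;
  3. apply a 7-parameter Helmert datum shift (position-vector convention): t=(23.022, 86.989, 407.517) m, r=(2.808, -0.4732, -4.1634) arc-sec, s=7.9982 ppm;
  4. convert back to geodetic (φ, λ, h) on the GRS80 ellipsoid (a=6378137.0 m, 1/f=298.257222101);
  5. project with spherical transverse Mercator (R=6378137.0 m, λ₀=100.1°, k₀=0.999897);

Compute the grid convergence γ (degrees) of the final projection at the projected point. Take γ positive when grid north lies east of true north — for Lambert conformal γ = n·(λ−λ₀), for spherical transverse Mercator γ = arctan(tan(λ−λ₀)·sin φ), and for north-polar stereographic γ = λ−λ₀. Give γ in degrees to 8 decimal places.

start: φ=21.775131°, λ=100.860293°, h=0.000 m
→ ECEF (a=6378137.000, f=1/298.257222101): X=-1116502.7920, Y=5819634.1991, Z=2351308.2683
→ Helmert 7p (PV): X=-1117074.8932, Y=5820244.6893, Z=2351463.8032
→ Helmert 7p (PV): X=-1116948.7194, Y=5820368.7657, Z=2351966.7998
→ geod (Bowring, a=6378137.000): φ=21.77795511°, λ=100.86318881°, h=992.2665 m
→ into tm (λ₀=100.1°): φ=21.77795511°, λ−λ₀=0.76318881°
convergence γ = 0.28316556°

0.28316556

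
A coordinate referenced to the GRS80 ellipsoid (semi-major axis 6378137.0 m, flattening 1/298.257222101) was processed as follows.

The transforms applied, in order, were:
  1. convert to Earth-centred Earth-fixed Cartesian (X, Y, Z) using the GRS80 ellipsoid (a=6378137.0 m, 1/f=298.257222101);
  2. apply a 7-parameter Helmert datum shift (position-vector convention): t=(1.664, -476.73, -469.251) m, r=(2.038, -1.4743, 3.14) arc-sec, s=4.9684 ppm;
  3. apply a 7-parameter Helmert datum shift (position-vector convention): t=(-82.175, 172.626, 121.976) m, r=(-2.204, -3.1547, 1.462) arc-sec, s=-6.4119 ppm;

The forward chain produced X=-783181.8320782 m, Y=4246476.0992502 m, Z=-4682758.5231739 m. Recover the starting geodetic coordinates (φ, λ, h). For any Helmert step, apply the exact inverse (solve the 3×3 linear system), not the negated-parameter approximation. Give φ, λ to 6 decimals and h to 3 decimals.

start: X=-783181.8321, Y=4246476.0993, Z=-4682758.5232 m
→ Helmert⁻¹: X=-783146.2015, Y=4246386.2889, Z=-4682853.1739
→ Helmert⁻¹: X=-783112.7927, Y=4246807.5759, Z=-4682397.0222
→ geod (Bowring, a=6378137.000): φ=-47.50741000°, λ=100.44799400°, h=3177.1680 m

φ=-47.507410°, λ=100.447994°, h=3177.168 m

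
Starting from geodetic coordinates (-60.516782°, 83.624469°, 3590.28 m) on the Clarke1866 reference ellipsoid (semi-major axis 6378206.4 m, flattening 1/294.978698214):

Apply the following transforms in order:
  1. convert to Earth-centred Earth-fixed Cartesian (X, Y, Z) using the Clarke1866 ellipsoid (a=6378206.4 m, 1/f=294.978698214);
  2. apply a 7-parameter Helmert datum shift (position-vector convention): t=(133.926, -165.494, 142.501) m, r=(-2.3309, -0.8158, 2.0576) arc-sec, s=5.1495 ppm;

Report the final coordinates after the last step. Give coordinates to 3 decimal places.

start: φ=-60.516782°, λ=83.624469°, h=3590.280 m
→ ECEF (a=6378206.400, f=1/294.978698214): X=349679.3680, Y=3129526.3900, Z=-5531969.3632
→ Helmert 7p (PV): X=349805.7555, Y=3129317.9853, Z=-5531889.3315

X=349805.755 m, Y=3129317.985 m, Z=-5531889.332 m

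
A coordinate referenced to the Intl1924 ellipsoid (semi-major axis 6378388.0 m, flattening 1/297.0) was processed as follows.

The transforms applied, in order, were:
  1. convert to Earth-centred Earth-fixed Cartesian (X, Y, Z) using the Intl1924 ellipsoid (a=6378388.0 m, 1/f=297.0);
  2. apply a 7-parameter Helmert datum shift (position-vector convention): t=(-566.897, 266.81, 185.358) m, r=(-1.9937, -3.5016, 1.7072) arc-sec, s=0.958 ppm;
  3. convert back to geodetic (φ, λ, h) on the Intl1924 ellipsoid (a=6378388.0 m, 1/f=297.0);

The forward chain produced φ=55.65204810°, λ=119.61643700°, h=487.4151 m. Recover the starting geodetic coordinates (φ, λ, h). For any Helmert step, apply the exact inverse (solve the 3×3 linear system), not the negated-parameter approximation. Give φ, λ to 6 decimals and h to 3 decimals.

start: φ=55.652048°, λ=119.616437°, h=487.415 m
→ ECEF (a=6378388.000, f=1/297.0): X=-1782718.8238, Y=3136057.5171, Z=5243191.6368
→ Helmert⁻¹: X=-1782035.2583, Y=3135751.7744, Z=5243061.8176
→ geod (Bowring, a=6378388.000): φ=55.65586600°, λ=119.60939700°, h=39.6950 m

φ=55.655866°, λ=119.609397°, h=39.695 m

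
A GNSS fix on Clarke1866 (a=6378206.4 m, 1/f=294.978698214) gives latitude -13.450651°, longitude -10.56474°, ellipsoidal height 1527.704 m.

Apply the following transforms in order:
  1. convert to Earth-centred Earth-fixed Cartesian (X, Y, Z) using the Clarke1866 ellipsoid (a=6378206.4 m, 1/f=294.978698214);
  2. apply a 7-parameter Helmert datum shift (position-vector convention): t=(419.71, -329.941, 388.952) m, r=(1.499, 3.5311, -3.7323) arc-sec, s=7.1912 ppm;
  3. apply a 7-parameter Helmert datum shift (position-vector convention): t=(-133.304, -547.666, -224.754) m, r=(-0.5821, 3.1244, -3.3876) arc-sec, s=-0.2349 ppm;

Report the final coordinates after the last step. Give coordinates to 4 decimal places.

start: φ=-13.450651°, λ=-10.564740°, h=1527.704 m
→ ECEF (a=6378206.400, f=1/294.978698214): X=6100678.4417, Y=-1137825.5178, Z=-1474203.5280
→ Helmert 7p (PV): X=6101096.1966, Y=-1138263.3182, Z=-1473937.8861
→ Helmert 7p (PV): X=6100920.4387, Y=-1138915.0781, Z=-1474251.4980

X=6100920.4387 m, Y=-1138915.0781 m, Z=-1474251.4980 m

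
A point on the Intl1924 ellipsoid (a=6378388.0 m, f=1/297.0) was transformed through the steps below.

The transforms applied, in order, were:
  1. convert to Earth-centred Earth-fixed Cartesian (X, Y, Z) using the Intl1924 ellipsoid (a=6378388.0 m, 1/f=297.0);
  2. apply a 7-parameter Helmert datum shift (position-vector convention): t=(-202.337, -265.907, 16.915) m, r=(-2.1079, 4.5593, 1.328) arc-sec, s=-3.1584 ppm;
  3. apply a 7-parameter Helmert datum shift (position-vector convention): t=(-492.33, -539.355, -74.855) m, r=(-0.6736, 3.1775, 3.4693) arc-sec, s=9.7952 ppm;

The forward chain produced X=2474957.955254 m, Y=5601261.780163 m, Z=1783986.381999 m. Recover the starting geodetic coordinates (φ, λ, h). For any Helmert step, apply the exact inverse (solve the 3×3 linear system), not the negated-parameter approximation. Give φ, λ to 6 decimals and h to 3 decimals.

φ=16.345743°, λ=66.157665°, h=2507.089 m

start: X=2474957.9553, Y=5601261.7802, Z=1783986.3820 m
→ Helmert⁻¹: X=2475492.7725, Y=5601698.8017, Z=1784100.1903
→ Helmert⁻¹: X=2475699.5578, Y=5601948.2292, Z=1784200.8818
→ geod (Bowring, a=6378388.000): φ=16.34574300°, λ=66.15766500°, h=2507.0890 m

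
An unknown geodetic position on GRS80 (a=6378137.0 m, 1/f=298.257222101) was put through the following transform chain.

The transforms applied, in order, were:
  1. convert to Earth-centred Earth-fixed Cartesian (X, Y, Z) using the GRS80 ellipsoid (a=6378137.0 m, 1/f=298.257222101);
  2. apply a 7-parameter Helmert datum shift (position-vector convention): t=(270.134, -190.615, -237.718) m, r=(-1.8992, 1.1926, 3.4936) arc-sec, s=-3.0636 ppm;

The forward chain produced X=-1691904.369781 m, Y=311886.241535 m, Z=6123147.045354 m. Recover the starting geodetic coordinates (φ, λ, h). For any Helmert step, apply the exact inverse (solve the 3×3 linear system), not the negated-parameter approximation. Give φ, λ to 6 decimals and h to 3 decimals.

start: X=-1691904.3698, Y=311886.2415, Z=6123147.0454 m
→ Helmert⁻¹: X=-1692209.8074, Y=312050.0927, Z=6123396.6121
→ geod (Bowring, a=6378137.000): φ=74.40397000°, λ=169.55180900°, h=2266.5300 m

φ=74.403970°, λ=169.551809°, h=2266.530 m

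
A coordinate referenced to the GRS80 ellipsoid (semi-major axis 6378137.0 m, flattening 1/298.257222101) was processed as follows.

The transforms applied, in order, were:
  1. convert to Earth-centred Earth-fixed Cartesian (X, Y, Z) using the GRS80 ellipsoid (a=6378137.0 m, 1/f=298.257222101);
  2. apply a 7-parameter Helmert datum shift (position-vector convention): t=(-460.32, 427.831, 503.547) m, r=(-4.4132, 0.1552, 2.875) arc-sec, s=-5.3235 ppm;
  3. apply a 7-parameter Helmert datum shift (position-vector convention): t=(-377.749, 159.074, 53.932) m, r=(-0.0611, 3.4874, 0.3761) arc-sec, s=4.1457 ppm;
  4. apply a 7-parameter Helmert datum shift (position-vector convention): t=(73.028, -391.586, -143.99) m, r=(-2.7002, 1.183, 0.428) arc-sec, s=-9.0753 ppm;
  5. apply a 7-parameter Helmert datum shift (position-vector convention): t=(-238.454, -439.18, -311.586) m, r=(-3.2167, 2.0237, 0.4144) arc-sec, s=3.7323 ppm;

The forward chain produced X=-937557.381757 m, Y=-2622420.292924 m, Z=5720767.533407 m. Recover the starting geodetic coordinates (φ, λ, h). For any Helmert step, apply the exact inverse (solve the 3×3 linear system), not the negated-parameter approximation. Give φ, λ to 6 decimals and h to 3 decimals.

start: X=-937557.3818, Y=-2622420.2929, Z=5720767.5334 m
→ Helmert⁻¹: X=-937376.8271, Y=-2622058.6628, Z=5721007.6789
→ Helmert⁻¹: X=-937496.6158, Y=-2621763.8195, Z=5721163.8923
→ Helmert⁻¹: X=-937216.4910, Y=-2621912.0097, Z=5721069.6199
→ Helmert⁻¹: X=-936802.0151, Y=-2622463.1388, Z=5720539.7119
→ geod (Bowring, a=6378137.000): φ=64.19424200°, λ=-109.65785500°, h=1516.5940 m

φ=64.194242°, λ=-109.657855°, h=1516.594 m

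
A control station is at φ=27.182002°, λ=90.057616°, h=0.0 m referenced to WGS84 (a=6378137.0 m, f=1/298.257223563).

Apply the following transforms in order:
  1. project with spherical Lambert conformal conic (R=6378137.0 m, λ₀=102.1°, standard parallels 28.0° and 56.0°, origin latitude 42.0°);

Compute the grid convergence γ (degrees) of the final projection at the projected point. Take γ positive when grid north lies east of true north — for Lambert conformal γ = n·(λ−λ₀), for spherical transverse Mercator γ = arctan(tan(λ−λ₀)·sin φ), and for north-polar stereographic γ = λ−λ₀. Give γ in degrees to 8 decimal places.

-8.14111973

start: φ=27.182002°, λ=90.057616°, h=0.000 m
→ into lcc (λ₀=102.1°): φ=27.18200200°, λ−λ₀=-12.04238400°
convergence γ = -8.14111973°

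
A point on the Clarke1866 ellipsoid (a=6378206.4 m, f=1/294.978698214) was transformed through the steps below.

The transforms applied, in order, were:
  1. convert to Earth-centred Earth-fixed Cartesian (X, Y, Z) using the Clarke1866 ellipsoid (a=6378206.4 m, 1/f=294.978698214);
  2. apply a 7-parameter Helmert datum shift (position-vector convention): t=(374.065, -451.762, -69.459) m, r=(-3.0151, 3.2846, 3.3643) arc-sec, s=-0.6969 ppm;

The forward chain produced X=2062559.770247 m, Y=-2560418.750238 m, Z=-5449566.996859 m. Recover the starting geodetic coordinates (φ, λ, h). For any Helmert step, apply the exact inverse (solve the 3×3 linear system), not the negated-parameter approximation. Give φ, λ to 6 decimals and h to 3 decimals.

φ=-59.072579°, λ=-51.145646°, h=1875.133 m

start: X=2062559.7702, Y=-2560418.7502, Z=-5449566.9969 m
→ Helmert⁻¹: X=2062232.1675, Y=-2559922.7497, Z=-5449505.9162
→ geod (Bowring, a=6378206.400): φ=-59.07257900°, λ=-51.14564600°, h=1875.1330 m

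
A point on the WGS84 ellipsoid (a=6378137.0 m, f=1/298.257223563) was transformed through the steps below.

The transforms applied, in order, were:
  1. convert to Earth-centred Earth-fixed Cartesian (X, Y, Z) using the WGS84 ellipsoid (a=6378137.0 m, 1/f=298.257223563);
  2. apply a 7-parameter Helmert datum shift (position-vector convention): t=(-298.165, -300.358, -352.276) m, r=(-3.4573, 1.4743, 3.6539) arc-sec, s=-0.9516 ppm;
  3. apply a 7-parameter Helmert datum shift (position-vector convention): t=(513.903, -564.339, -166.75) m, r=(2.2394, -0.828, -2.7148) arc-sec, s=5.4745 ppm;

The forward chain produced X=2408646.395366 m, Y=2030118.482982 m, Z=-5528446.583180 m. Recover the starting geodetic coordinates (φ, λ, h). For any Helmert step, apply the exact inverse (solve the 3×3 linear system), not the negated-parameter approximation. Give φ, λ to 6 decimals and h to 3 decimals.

start: X=2408646.3954, Y=2030118.4830, Z=-5528446.5832 m
→ Helmert⁻¹: X=2408070.3904, Y=2030643.3793, Z=-5528281.2819
→ Helmert⁻¹: X=2408446.3366, Y=2030995.6607, Z=-5527883.0092
→ geod (Bowring, a=6378137.000): φ=-60.48531100°, λ=40.14028000°, h=653.5270 m

φ=-60.485311°, λ=40.140280°, h=653.527 m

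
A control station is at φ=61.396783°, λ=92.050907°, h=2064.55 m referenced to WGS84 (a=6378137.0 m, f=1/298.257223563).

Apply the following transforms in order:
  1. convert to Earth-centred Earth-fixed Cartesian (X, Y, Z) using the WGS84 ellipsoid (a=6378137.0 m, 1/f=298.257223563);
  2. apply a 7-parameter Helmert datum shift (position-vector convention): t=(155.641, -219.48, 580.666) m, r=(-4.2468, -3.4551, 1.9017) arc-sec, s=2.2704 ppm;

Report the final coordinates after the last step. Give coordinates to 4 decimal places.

start: φ=61.396783°, λ=92.050907°, h=2064.550 m
→ ECEF (a=6378137.000, f=1/298.257223563): X=-109594.5057, Y=3060412.0718, Z=5578456.7256
→ Helmert 7p (PV): X=-109560.7735, Y=3060313.3852, Z=5578985.2100

X=-109560.7735 m, Y=3060313.3852 m, Z=5578985.2100 m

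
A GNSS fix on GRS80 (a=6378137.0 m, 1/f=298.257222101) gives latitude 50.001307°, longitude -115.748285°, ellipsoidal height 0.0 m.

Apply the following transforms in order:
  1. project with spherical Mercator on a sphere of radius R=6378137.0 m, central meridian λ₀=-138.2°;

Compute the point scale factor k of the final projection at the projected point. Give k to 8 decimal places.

1.55576612

start: φ=50.001307°, λ=-115.748285°, h=0.000 m
→ into merc (λ₀=-138.2°): φ=50.00130700°, λ−λ₀=22.45171500°
scale k = 1.55576612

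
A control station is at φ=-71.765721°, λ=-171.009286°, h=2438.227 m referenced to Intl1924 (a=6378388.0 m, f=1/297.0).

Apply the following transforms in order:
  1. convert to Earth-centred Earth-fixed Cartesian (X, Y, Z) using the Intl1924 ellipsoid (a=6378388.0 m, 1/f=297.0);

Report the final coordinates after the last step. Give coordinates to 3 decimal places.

start: φ=-71.765721°, λ=-171.009286°, h=2438.227 m
→ ECEF (a=6378388.000, f=1/297.0): X=-1978055.1531, Y=-312964.5388, Z=-6038016.0345

X=-1978055.153 m, Y=-312964.539 m, Z=-6038016.035 m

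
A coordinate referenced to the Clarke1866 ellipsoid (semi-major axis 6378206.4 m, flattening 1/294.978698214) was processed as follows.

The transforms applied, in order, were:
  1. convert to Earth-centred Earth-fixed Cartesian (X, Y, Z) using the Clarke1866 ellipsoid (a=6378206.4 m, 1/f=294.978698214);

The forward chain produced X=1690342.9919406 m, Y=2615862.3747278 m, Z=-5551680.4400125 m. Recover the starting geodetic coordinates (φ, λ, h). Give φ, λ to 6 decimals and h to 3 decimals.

φ=-60.873313°, λ=57.129877°, h=3882.769 m

start: X=1690342.9919, Y=2615862.3747, Z=-5551680.4400 m
→ geod (Bowring, a=6378206.400): φ=-60.87331300°, λ=57.12987700°, h=3882.7690 m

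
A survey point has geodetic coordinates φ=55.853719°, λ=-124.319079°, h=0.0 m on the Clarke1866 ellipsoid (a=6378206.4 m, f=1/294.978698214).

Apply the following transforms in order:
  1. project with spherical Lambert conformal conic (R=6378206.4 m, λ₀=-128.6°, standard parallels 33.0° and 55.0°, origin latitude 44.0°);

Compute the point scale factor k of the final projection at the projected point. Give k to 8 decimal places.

start: φ=55.853719°, λ=-124.319079°, h=0.000 m
→ into lcc (λ₀=-128.6°): φ=55.85371900°, λ−λ₀=4.28092100°
scale k = 1.00327149

1.00327149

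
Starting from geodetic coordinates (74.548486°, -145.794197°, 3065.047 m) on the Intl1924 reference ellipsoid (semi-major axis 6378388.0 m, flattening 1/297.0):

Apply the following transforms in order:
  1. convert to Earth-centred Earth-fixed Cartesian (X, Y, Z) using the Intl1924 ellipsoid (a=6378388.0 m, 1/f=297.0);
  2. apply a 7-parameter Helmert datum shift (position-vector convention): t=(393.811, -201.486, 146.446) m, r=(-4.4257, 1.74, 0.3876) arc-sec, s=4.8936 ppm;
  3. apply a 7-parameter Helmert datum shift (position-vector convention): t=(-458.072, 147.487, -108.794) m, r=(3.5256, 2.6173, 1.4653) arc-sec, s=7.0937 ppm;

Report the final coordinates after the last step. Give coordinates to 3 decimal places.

X=-1410428.857 m, Y=-958825.411 m, Z=6128777.457 m

start: φ=74.548486°, λ=-145.794197°, h=3065.047 m
→ ECEF (a=6378388.000, f=1/297.0): X=-1410485.7738, Y=-958773.9913, Z=6128632.3643
→ Helmert 7p (PV): X=-1410045.3636, Y=-958851.3206, Z=6128841.2718
→ Helmert 7p (PV): X=-1410428.8567, Y=-958825.4110, Z=6128777.4569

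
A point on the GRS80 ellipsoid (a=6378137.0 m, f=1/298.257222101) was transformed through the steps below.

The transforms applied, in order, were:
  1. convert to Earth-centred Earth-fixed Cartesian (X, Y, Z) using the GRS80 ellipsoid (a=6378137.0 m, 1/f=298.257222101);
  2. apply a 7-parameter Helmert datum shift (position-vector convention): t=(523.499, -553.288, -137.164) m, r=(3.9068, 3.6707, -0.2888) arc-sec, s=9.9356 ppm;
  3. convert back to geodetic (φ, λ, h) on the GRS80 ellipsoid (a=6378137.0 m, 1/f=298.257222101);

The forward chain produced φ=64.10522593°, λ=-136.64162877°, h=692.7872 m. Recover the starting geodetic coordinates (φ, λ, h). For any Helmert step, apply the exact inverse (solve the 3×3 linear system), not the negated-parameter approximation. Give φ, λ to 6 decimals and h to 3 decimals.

φ=64.105761°, λ=-136.660219°, h=753.349 m

start: φ=64.105226°, λ=-136.641629°, h=692.787 m
→ ECEF (a=6378137.000, f=1/298.257222101): X=-2030961.7799, Y=-1917791.8047, Z=5715470.7462
→ Helmert⁻¹: X=-2031564.1251, Y=-1917114.0559, Z=5715551.2804
→ geod (Bowring, a=6378137.000): φ=64.10576100°, λ=-136.66021900°, h=753.3490 m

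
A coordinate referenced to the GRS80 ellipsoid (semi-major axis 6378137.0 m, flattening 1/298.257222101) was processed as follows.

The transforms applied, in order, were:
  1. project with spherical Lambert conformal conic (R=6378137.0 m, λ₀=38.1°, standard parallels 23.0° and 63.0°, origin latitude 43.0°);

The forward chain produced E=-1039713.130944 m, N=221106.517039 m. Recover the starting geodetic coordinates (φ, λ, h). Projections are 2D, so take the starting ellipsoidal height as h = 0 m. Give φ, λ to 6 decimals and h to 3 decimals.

φ=44.268760°, λ=24.140919°, h=0.000 m

start: E=-1039713.1309, N=221106.5170 m
→ lcc⁻¹: φ=44.26876000°, λ=24.14091900°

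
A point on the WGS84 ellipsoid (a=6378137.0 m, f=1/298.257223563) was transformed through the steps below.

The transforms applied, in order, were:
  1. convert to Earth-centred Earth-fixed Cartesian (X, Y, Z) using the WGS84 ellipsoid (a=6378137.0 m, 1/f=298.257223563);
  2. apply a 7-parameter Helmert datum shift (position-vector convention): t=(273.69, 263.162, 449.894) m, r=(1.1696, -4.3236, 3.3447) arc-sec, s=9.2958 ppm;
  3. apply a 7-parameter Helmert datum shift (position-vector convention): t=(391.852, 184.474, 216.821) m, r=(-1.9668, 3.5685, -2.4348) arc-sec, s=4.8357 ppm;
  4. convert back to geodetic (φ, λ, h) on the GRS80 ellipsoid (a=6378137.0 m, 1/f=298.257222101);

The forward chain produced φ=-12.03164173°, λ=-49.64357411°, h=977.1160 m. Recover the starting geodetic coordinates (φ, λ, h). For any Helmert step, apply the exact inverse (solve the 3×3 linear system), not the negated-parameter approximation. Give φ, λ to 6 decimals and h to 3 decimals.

φ=-12.038012°, λ=-49.651149°, h=938.204 m

start: φ=-12.031642°, λ=-49.643574°, h=977.116 m
→ ECEF (a=6378137.000, f=1/298.257222101): X=4040581.3418, Y=-4754988.9760, Z=-1321029.8061
→ Helmert⁻¹: X=4040248.9408, Y=-4755090.1652, Z=-1321215.6807
→ Helmert⁻¹: X=4039832.8802, Y=-4755382.1256, Z=-1321711.0046
→ geod (Bowring, a=6378137.000): φ=-12.03801200°, λ=-49.65114900°, h=938.2040 m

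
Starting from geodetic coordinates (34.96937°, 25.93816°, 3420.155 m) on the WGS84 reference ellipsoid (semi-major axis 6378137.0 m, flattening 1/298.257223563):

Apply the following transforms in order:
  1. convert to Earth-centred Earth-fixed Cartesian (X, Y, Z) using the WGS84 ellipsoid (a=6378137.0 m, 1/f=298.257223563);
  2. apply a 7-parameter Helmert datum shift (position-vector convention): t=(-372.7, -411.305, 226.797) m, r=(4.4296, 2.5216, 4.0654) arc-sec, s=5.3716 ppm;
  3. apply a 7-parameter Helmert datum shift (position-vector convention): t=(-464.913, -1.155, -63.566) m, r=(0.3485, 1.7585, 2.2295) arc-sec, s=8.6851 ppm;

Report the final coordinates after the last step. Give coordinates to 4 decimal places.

X=4707055.0555 m, Y=2289550.1884 m, Z=3637212.7640 m

start: φ=34.969370°, λ=25.938160°, h=3420.155 m
→ ECEF (a=6378137.000, f=1/298.257223563): X=4707820.9019, Y=2289871.0433, Z=3637043.0493
→ Helmert 7p (PV): X=4707472.8210, Y=2289486.7214, Z=3637281.0053
→ Helmert 7p (PV): X=4707055.0555, Y=2289550.1884, Z=3637212.7640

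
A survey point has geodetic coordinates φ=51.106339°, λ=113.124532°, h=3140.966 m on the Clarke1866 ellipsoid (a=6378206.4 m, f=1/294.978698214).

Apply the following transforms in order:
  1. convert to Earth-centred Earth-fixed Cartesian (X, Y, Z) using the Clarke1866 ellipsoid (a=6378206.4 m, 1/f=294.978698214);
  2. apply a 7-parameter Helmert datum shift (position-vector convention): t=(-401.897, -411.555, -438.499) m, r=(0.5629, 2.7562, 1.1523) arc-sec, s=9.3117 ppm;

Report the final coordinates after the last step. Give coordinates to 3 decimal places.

start: φ=51.106339°, λ=113.124532°, h=3140.966 m
→ ECEF (a=6378206.400, f=1/294.978698214): X=-1576789.6739, Y=3692350.0878, Z=4943221.5741
→ Helmert 7p (PV): X=-1577160.8270, Y=3691950.6158, Z=4942860.2514

X=-1577160.827 m, Y=3691950.616 m, Z=4942860.251 m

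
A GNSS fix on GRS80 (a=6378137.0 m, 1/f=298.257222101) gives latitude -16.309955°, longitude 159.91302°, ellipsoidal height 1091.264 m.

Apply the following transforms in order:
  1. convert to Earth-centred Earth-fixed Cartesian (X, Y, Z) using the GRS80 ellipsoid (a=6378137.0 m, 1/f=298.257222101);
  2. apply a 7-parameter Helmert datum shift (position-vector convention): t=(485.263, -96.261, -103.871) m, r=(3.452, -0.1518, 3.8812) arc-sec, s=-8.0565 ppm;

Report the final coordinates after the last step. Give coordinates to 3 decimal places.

start: φ=-16.309955°, λ=159.913020°, h=1091.264 m
→ ECEF (a=6378137.000, f=1/298.257222101): X=-5751606.3273, Y=2103307.1093, Z=-1779979.7318
→ Helmert 7p (PV): X=-5751112.9932, Y=2103115.4674, Z=-1780038.2951

X=-5751112.993 m, Y=2103115.467 m, Z=-1780038.295 m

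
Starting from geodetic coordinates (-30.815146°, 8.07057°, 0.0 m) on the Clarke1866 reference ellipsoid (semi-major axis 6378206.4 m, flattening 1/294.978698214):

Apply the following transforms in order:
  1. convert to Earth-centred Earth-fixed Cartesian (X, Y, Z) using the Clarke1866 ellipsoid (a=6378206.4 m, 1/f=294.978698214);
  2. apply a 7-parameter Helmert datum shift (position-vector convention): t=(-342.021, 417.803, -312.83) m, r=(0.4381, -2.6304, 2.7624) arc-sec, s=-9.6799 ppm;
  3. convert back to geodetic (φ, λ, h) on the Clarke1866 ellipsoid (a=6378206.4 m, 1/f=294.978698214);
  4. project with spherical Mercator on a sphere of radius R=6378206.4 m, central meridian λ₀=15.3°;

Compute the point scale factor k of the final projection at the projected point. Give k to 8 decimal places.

start: φ=-30.815146°, λ=8.070570°, h=0.000 m
→ ECEF (a=6378206.400, f=1/294.978698214): X=5428330.8437, Y=769721.3512, Z=-3248133.5656
→ Helmert 7p (PV): X=5427967.3902, Y=770211.3005, Z=-3248344.0948
→ geod (Bowring, a=6378206.400): φ=-30.81812182°, λ=8.07617301°, h=-142.0980 m
→ into merc (λ₀=15.3°): φ=-30.81812182°, λ−λ₀=-7.22382699°
scale k = 1.16441831

1.16441831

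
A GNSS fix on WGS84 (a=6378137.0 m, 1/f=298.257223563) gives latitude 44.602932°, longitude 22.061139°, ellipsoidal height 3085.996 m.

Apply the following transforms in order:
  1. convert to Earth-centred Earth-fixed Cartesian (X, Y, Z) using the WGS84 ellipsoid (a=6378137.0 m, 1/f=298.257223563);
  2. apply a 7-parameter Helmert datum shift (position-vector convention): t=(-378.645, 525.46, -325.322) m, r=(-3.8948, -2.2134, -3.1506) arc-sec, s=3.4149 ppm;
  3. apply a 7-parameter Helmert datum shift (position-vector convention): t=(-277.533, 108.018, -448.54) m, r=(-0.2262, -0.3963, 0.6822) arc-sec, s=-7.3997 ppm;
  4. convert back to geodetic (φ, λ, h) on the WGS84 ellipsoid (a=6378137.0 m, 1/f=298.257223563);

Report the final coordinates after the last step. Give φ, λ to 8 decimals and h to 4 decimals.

φ=44.60055615°, λ=22.07225478°, h=2253.7880 m

start: φ=44.602932°, λ=22.061139°, h=3085.996 m
→ ECEF (a=6378137.000, f=1/298.257223563): X=4217681.8769, Y=1709291.6050, Z=4458206.1779
→ Helmert 7p (PV): X=4217295.9030, Y=1709842.6612, Z=4457909.0639
→ Helmert 7p (PV): X=4216972.9432, Y=1709956.8637, Z=4457433.7643
→ geod (Bowring, a=6378137.000): φ=44.60055615°, λ=22.07225478°, h=2253.7880 m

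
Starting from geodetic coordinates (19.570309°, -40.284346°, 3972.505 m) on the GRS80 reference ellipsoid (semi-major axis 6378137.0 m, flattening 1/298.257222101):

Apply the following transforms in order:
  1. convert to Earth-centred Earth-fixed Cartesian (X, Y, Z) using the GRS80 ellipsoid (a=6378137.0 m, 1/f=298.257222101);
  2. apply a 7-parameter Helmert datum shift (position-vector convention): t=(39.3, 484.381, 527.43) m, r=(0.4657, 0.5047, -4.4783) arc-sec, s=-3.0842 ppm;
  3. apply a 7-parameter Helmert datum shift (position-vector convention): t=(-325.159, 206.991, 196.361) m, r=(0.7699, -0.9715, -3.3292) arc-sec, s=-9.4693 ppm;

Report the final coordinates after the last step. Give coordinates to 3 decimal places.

X=4588536.510 m, Y=-3889073.371 m, Z=2124952.232 m

start: φ=19.570309°, λ=-40.284346°, h=3972.505 m
→ ECEF (a=6378137.000, f=1/298.257222101): X=4589032.0087, Y=-3889627.1398, Z=2124268.0258
→ Helmert 7p (PV): X=4588977.9040, Y=-3889235.1926, Z=2124768.8936
→ Helmert 7p (PV): X=4588536.5098, Y=-3889073.3714, Z=2124952.2315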